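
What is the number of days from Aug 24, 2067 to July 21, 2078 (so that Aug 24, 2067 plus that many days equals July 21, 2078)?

3984

Aug 24, 2067 → Aug 24, 2068: 366 days (Feb 29, 2068 is in that span).
Aug 24, 2068 → Aug 24, 2069: 365 days.
Aug 24, 2069 → Aug 24, 2070: 365 days.
Aug 24, 2070 → Aug 24, 2071: 365 days.
Aug 24, 2071 → Aug 24, 2072: 366 days (Feb 29, 2072 is in that span).
Aug 24, 2072 → Aug 24, 2073: 365 days.
Aug 24, 2073 → Aug 24, 2074: 365 days.
Aug 24, 2074 → Aug 24, 2075: 365 days.
Aug 24, 2075 → Aug 24, 2076: 366 days (Feb 29, 2076 is in that span).
Aug 24, 2076 → Aug 24, 2077: 365 days.
Aug 24, 2077 → Sep 24, 2077: 31 days (August has 31).
Sep 24, 2077 → Oct 24, 2077: 30 days (September has 30).
Oct 24, 2077 → Nov 24, 2077: 31 days (October has 31).
Nov 24, 2077 → Dec 24, 2077: 30 days (November has 30).
Dec 24, 2077 → Jan 24, 2078: 31 days (December has 31).
Jan 24, 2078 → Feb 24, 2078: 31 days (January has 31).
Feb 24, 2078 → Mar 24, 2078: 28 days (February has 28).
Mar 24, 2078 → Apr 24, 2078: 31 days (March has 31).
Apr 24, 2078 → May 24, 2078: 30 days (April has 30).
May 24, 2078 → Jun 24, 2078: 31 days (May has 31).
Jun 24, 2078 → Jul 21, 2078: 27 days.
Total: 3984 days.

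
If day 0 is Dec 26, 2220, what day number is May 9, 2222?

499

Dec 26, 2220 → Dec 26, 2221: 365 days.
Dec 26, 2221 → Jan 26, 2222: 31 days (December has 31).
Jan 26, 2222 → Feb 26, 2222: 31 days (January has 31).
Feb 26, 2222 → Mar 26, 2222: 28 days (February has 28).
Mar 26, 2222 → Apr 26, 2222: 31 days (March has 31).
Apr 26, 2222 → May 9, 2222: 13 days.
Total: 499 days.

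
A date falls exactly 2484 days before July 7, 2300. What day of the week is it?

Sunday

First find the weekday of Jul 7, 2300. Doomsday rule: the anchor day for the 2300s is Wednesday. For year 00: 0÷12 = 0 r 0, and 0÷4 = 0, so 0+0+0 = 0.
Wednesday + 0 ≡ Wednesday — that's 2300's doomsday.
In July the doomsday date is Jul 11.
Jul 7 is 4 days before Jul 11; 4 mod 7 = 4, so Wednesday − 4 = Saturday.
2484 mod 7 = 6, so 2484 days before a Saturday is Saturday − 6 = Sunday.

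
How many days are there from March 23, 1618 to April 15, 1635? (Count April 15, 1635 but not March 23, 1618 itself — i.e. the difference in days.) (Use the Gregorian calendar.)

Mar 23, 1618 → Mar 23, 1619: 365 days.
Mar 23, 1619 → Mar 23, 1620: 366 days (Feb 29, 1620 is in that span).
Mar 23, 1620 → Mar 23, 1621: 365 days.
Mar 23, 1621 → Mar 23, 1622: 365 days.
Mar 23, 1622 → Mar 23, 1623: 365 days.
Mar 23, 1623 → Mar 23, 1624: 366 days (Feb 29, 1624 is in that span).
Mar 23, 1624 → Mar 23, 1625: 365 days.
Mar 23, 1625 → Mar 23, 1626: 365 days.
Mar 23, 1626 → Mar 23, 1627: 365 days.
Mar 23, 1627 → Mar 23, 1628: 366 days (Feb 29, 1628 is in that span).
Mar 23, 1628 → Mar 23, 1629: 365 days.
Mar 23, 1629 → Mar 23, 1630: 365 days.
Mar 23, 1630 → Mar 23, 1631: 365 days.
Mar 23, 1631 → Mar 23, 1632: 366 days (Feb 29, 1632 is in that span).
Mar 23, 1632 → Mar 23, 1633: 365 days.
Mar 23, 1633 → Mar 23, 1634: 365 days.
Mar 23, 1634 → Apr 23, 1634: 31 days (March has 31).
Apr 23, 1634 → May 23, 1634: 30 days (April has 30).
May 23, 1634 → Jun 23, 1634: 31 days (May has 31).
Jun 23, 1634 → Jul 23, 1634: 30 days (June has 30).
Jul 23, 1634 → Aug 23, 1634: 31 days (July has 31).
Aug 23, 1634 → Sep 23, 1634: 31 days (August has 31).
Sep 23, 1634 → Oct 23, 1634: 30 days (September has 30).
Oct 23, 1634 → Nov 23, 1634: 31 days (October has 31).
Nov 23, 1634 → Dec 23, 1634: 30 days (November has 30).
Dec 23, 1634 → Jan 23, 1635: 31 days (December has 31).
Jan 23, 1635 → Feb 23, 1635: 31 days (January has 31).
Feb 23, 1635 → Mar 23, 1635: 28 days (February has 28).
Mar 23, 1635 → Apr 15, 1635: 23 days.
Total: 6232 days.

6232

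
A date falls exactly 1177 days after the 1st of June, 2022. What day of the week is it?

Jun 1, 2022 is a Wednesday.
1177 mod 7 = 1, so 1177 days after a Wednesday is Wednesday + 1 = Thursday.

Thursday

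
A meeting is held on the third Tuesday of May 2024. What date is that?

May 21, 2024

May 1, 2024 is a Wednesday.
The first Tuesday is therefore May 7 (6 days later).
The third Tuesday is 7 + 2×7 = May 21.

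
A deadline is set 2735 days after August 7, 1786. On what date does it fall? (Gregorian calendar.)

February 1, 1794

+365 (one year) → Aug 7, 1787 (2370 left).
+366 (one year; includes Feb 29, 1788) → Aug 7, 1788 (2004 left).
+365 (one year) → Aug 7, 1789 (1639 left).
+365 (one year) → Aug 7, 1790 (1274 left).
+365 (one year) → Aug 7, 1791 (909 left).
+366 (one year; includes Feb 29, 1792) → Aug 7, 1792 (543 left).
+365 (one year) → Aug 7, 1793 (178 left).
Aug has 31 days: +25 → Sep 1, 1793 (153 left).
Sep has 30 days: +30 → Oct 1, 1793 (123 left).
Oct has 31 days: +31 → Nov 1, 1793 (92 left).
Nov has 30 days: +30 → Dec 1, 1793 (62 left).
Dec has 31 days: +31 → Jan 1, 1794 (31 left).
Jan has 31 days: +31 → Feb 1, 1794 (0 left).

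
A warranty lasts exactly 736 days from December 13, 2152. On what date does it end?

+365 (one year) → Dec 13, 2153 (371 left).
Dec has 31 days: +19 → Jan 1, 2154 (352 left).
Jan has 31 days: +31 → Feb 1, 2154 (321 left).
Feb has 28 days: +28 → Mar 1, 2154 (293 left).
Mar has 31 days: +31 → Apr 1, 2154 (262 left).
Apr has 30 days: +30 → May 1, 2154 (232 left).
May has 31 days: +31 → Jun 1, 2154 (201 left).
Jun has 30 days: +30 → Jul 1, 2154 (171 left).
Jul has 31 days: +31 → Aug 1, 2154 (140 left).
Aug has 31 days: +31 → Sep 1, 2154 (109 left).
Sep has 30 days: +30 → Oct 1, 2154 (79 left).
Oct has 31 days: +31 → Nov 1, 2154 (48 left).
Nov has 30 days: +30 → Dec 1, 2154 (18 left).
+18 → Dec 19, 2154.

December 19, 2154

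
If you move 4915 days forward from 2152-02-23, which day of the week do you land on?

Thursday

First find the weekday of Feb 23, 2152. Doomsday rule: the anchor day for the 2100s is Sunday. For year 52: 52÷12 = 4 r 4, and 4÷4 = 1, so 4+4+1 = 9.
Sunday + 9 ≡ Tuesday — that's 2152's doomsday.
In February the doomsday date is Feb 29 (2152 is a leap year (divisible by 4)).
Feb 23 is 6 days before Feb 29; 6 mod 7 = 6, so Tuesday − 6 = Wednesday.
4915 mod 7 = 1, so 4915 days after a Wednesday is Wednesday + 1 = Thursday.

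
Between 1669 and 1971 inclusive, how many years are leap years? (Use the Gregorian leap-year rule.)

Multiples of 4 in [1669,1971]: 75.
Of those, multiples of 100: 3 (not leap unless ÷400).
Multiples of 400: 0.
Leap years = 75 − 3 + 0 = 72.

72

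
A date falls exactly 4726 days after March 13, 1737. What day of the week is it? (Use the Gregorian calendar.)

First find the weekday of Mar 13, 1737. Doomsday rule: the anchor day for the 1700s is Sunday. For year 37: 37÷12 = 3 r 1, and 1÷4 = 0, so 3+1+0 = 4.
Sunday + 4 ≡ Thursday — that's 1737's doomsday.
In March the doomsday date is Mar 14.
Mar 13 is 1 day before Mar 14; 1 mod 7 = 1, so Thursday − 1 = Wednesday.
4726 mod 7 = 1, so 4726 days after a Wednesday is Wednesday + 1 = Thursday.

Thursday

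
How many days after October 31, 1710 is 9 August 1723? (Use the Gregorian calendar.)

4665

Oct 31, 1710 → Oct 31, 1711: 365 days.
Oct 31, 1711 → Oct 31, 1712: 366 days (Feb 29, 1712 is in that span).
Oct 31, 1712 → Oct 31, 1713: 365 days.
Oct 31, 1713 → Oct 31, 1714: 365 days.
Oct 31, 1714 → Oct 31, 1715: 365 days.
Oct 31, 1715 → Oct 31, 1716: 366 days (Feb 29, 1716 is in that span).
Oct 31, 1716 → Oct 31, 1717: 365 days.
Oct 31, 1717 → Oct 31, 1718: 365 days.
Oct 31, 1718 → Oct 31, 1719: 365 days.
Oct 31, 1719 → Oct 31, 1720: 366 days (Feb 29, 1720 is in that span).
Oct 31, 1720 → Oct 31, 1721: 365 days.
Oct 31, 1721 → Oct 31, 1722: 365 days.
Oct 31, 1722 → Nov 30, 1722: 30 days (October has 31).
Nov 30, 1722 → Dec 30, 1722: 30 days (November has 30).
Dec 30, 1722 → Jan 30, 1723: 31 days (December has 31).
Jan 30, 1723 → Feb 28, 1723: 29 days (January has 31).
Feb 28, 1723 → Mar 28, 1723: 28 days (February has 28).
Mar 28, 1723 → Apr 28, 1723: 31 days (March has 31).
Apr 28, 1723 → May 28, 1723: 30 days (April has 30).
May 28, 1723 → Jun 28, 1723: 31 days (May has 31).
Jun 28, 1723 → Jul 28, 1723: 30 days (June has 30).
Jul 28, 1723 → Aug 9, 1723: 12 days.
Total: 4665 days.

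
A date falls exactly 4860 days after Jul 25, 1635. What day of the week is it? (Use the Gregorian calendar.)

Friday

First find the weekday of Jul 25, 1635. Doomsday rule: the anchor day for the 1600s is Tuesday. For year 35: 35÷12 = 2 r 11, and 11÷4 = 2, so 2+11+2 = 15.
Tuesday + 15 ≡ Wednesday — that's 1635's doomsday.
In July the doomsday date is Jul 11.
Jul 25 is 14 days after Jul 11; 14 mod 7 = 0, so Wednesday + 0 = Wednesday.
4860 mod 7 = 2, so 4860 days after a Wednesday is Wednesday + 2 = Friday.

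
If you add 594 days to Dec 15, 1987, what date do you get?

+366 (one year; includes Feb 29, 1988) → Dec 15, 1988 (228 left).
Dec has 31 days: +17 → Jan 1, 1989 (211 left).
Jan has 31 days: +31 → Feb 1, 1989 (180 left).
Feb has 28 days: +28 → Mar 1, 1989 (152 left).
Mar has 31 days: +31 → Apr 1, 1989 (121 left).
Apr has 30 days: +30 → May 1, 1989 (91 left).
May has 31 days: +31 → Jun 1, 1989 (60 left).
Jun has 30 days: +30 → Jul 1, 1989 (30 left).
+30 → Jul 31, 1989.

July 31, 1989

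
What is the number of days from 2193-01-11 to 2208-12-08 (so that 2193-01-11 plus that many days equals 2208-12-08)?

Jan 11, 2193 → Jan 11, 2194: 365 days.
Jan 11, 2194 → Jan 11, 2195: 365 days.
Jan 11, 2195 → Jan 11, 2196: 365 days.
Jan 11, 2196 → Jan 11, 2197: 366 days (Feb 29, 2196 is in that span).
Jan 11, 2197 → Jan 11, 2198: 365 days.
Jan 11, 2198 → Jan 11, 2199: 365 days.
Jan 11, 2199 → Jan 11, 2200: 365 days.
Jan 11, 2200 → Jan 11, 2201: 365 days.
Jan 11, 2201 → Jan 11, 2202: 365 days.
Jan 11, 2202 → Jan 11, 2203: 365 days.
Jan 11, 2203 → Jan 11, 2204: 365 days.
Jan 11, 2204 → Jan 11, 2205: 366 days (Feb 29, 2204 is in that span).
Jan 11, 2205 → Jan 11, 2206: 365 days.
Jan 11, 2206 → Jan 11, 2207: 365 days.
Jan 11, 2207 → Jan 11, 2208: 365 days.
Jan 11, 2208 → Feb 11, 2208: 31 days (January has 31).
Feb 11, 2208 → Mar 11, 2208: 29 days (February has 29).
Mar 11, 2208 → Apr 11, 2208: 31 days (March has 31).
Apr 11, 2208 → May 11, 2208: 30 days (April has 30).
May 11, 2208 → Jun 11, 2208: 31 days (May has 31).
Jun 11, 2208 → Jul 11, 2208: 30 days (June has 30).
Jul 11, 2208 → Aug 11, 2208: 31 days (July has 31).
Aug 11, 2208 → Sep 11, 2208: 31 days (August has 31).
Sep 11, 2208 → Oct 11, 2208: 30 days (September has 30).
Oct 11, 2208 → Nov 11, 2208: 31 days (October has 31).
Nov 11, 2208 → Dec 8, 2208: 27 days.
Total: 5809 days.

5809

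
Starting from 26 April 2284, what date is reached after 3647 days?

+365 (one year) → Apr 26, 2285 (3282 left).
+365 (one year) → Apr 26, 2286 (2917 left).
+365 (one year) → Apr 26, 2287 (2552 left).
+366 (one year; includes Feb 29, 2288) → Apr 26, 2288 (2186 left).
+365 (one year) → Apr 26, 2289 (1821 left).
+365 (one year) → Apr 26, 2290 (1456 left).
+365 (one year) → Apr 26, 2291 (1091 left).
+366 (one year; includes Feb 29, 2292) → Apr 26, 2292 (725 left).
+365 (one year) → Apr 26, 2293 (360 left).
Apr has 30 days: +5 → May 1, 2293 (355 left).
May has 31 days: +31 → Jun 1, 2293 (324 left).
Jun has 30 days: +30 → Jul 1, 2293 (294 left).
Jul has 31 days: +31 → Aug 1, 2293 (263 left).
Aug has 31 days: +31 → Sep 1, 2293 (232 left).
Sep has 30 days: +30 → Oct 1, 2293 (202 left).
Oct has 31 days: +31 → Nov 1, 2293 (171 left).
Nov has 30 days: +30 → Dec 1, 2293 (141 left).
Dec has 31 days: +31 → Jan 1, 2294 (110 left).
Jan has 31 days: +31 → Feb 1, 2294 (79 left).
Feb has 28 days: +28 → Mar 1, 2294 (51 left).
Mar has 31 days: +31 → Apr 1, 2294 (20 left).
+20 → Apr 21, 2294.

April 21, 2294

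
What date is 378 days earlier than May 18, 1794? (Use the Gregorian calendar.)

May 5, 1793

−18 → Apr 30, 1794 (end of Apr, 30 days; 360 left).
−30 → Mar 31, 1794 (end of Mar, 31 days; 330 left).
−31 → Feb 28, 1794 (end of Feb, 28 days; 299 left).
−28 → Jan 31, 1794 (end of Jan, 31 days; 271 left).
−31 → Dec 31, 1793 (end of Dec, 31 days; 240 left).
−31 → Nov 30, 1793 (end of Nov, 30 days; 209 left).
−30 → Oct 31, 1793 (end of Oct, 31 days; 179 left).
−31 → Sep 30, 1793 (end of Sep, 30 days; 148 left).
−30 → Aug 31, 1793 (end of Aug, 31 days; 118 left).
−31 → Jul 31, 1793 (end of Jul, 31 days; 87 left).
−31 → Jun 30, 1793 (end of Jun, 30 days; 56 left).
−30 → May 31, 1793 (end of May, 31 days; 26 left).
−26 → May 5, 1793.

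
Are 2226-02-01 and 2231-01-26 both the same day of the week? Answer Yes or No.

Yes

From Feb 1, 2226 to Jan 26, 2231 is 1820 days.
1820 mod 7 = 0, so they are the same weekday.
(Feb 1, 2226 is a Wednesday; Jan 26, 2231 is a Wednesday.)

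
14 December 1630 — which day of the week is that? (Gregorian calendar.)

Saturday

Doomsday rule: the anchor day for the 1600s is Tuesday. For year 30: 30÷12 = 2 r 6, and 6÷4 = 1, so 2+6+1 = 9.
Tuesday + 9 ≡ Thursday — that's 1630's doomsday.
In December the doomsday date is Dec 12.
Dec 14 is 2 days after Dec 12; 2 mod 7 = 2, so Thursday + 2 = Saturday.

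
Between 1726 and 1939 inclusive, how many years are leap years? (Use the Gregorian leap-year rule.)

51

Multiples of 4 in [1726,1939]: 53.
Of those, multiples of 100: 2 (not leap unless ÷400).
Multiples of 400: 0.
Leap years = 53 − 2 + 0 = 51.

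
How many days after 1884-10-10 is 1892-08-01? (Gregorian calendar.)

Oct 10, 1884 → Oct 10, 1885: 365 days.
Oct 10, 1885 → Oct 10, 1886: 365 days.
Oct 10, 1886 → Oct 10, 1887: 365 days.
Oct 10, 1887 → Oct 10, 1888: 366 days (Feb 29, 1888 is in that span).
Oct 10, 1888 → Oct 10, 1889: 365 days.
Oct 10, 1889 → Oct 10, 1890: 365 days.
Oct 10, 1890 → Oct 10, 1891: 365 days.
Oct 10, 1891 → Nov 10, 1891: 31 days (October has 31).
Nov 10, 1891 → Dec 10, 1891: 30 days (November has 30).
Dec 10, 1891 → Jan 10, 1892: 31 days (December has 31).
Jan 10, 1892 → Feb 10, 1892: 31 days (January has 31).
Feb 10, 1892 → Mar 10, 1892: 29 days (February has 29).
Mar 10, 1892 → Apr 10, 1892: 31 days (March has 31).
Apr 10, 1892 → May 10, 1892: 30 days (April has 30).
May 10, 1892 → Jun 10, 1892: 31 days (May has 31).
Jun 10, 1892 → Jul 10, 1892: 30 days (June has 30).
Jul 10, 1892 → Aug 1, 1892: 22 days.
Total: 2852 days.

2852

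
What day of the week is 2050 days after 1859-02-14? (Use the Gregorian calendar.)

Sunday

First find the weekday of Feb 14, 1859. Doomsday rule: the anchor day for the 1800s is Friday. For year 59: 59÷12 = 4 r 11, and 11÷4 = 2, so 4+11+2 = 17.
Friday + 17 ≡ Monday — that's 1859's doomsday.
In February the doomsday date is Feb 28 (1859 is not a leap year).
Feb 14 is 14 days before Feb 28; 14 mod 7 = 0, so Monday − 0 = Monday.
2050 mod 7 = 6, so 2050 days after a Monday is Monday + 6 = Sunday.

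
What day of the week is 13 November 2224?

Saturday

Doomsday rule: the anchor day for the 2200s is Friday. For year 24: 24÷12 = 2 r 0, and 0÷4 = 0, so 2+0+0 = 2.
Friday + 2 ≡ Sunday — that's 2224's doomsday.
In November the doomsday date is Nov 7.
Nov 13 is 6 days after Nov 7; 6 mod 7 = 6, so Sunday + 6 = Saturday.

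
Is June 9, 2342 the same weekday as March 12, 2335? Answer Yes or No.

From Mar 12, 2335 to Jun 9, 2342 is 2646 days.
2646 mod 7 = 0, so they are the same weekday.
(Mar 12, 2335 is a Tuesday; Jun 9, 2342 is a Tuesday.)

Yes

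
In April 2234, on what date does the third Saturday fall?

April 19, 2234

April 1, 2234 is a Tuesday.
The first Saturday is therefore April 5 (4 days later).
The third Saturday is 5 + 2×7 = April 19.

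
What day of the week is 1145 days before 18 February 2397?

First find the weekday of Feb 18, 2397. Doomsday rule: the anchor day for the 2300s is Wednesday. For year 97: 97÷12 = 8 r 1, and 1÷4 = 0, so 8+1+0 = 9.
Wednesday + 9 ≡ Friday — that's 2397's doomsday.
In February the doomsday date is Feb 28 (2397 is not a leap year).
Feb 18 is 10 days before Feb 28; 10 mod 7 = 3, so Friday − 3 = Tuesday.
1145 mod 7 = 4, so 1145 days before a Tuesday is Tuesday − 4 = Friday.

Friday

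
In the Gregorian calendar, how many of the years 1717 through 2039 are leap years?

Multiples of 4 in [1717,2039]: 80.
Of those, multiples of 100: 3 (not leap unless ÷400).
Multiples of 400: 1.
Leap years = 80 − 3 + 1 = 78.

78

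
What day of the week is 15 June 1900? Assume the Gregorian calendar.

Doomsday rule: the anchor day for the 1900s is Wednesday. For year 00: 0÷12 = 0 r 0, and 0÷4 = 0, so 0+0+0 = 0.
Wednesday + 0 ≡ Wednesday — that's 1900's doomsday.
In June the doomsday date is Jun 6.
Jun 15 is 9 days after Jun 6; 9 mod 7 = 2, so Wednesday + 2 = Friday.

Friday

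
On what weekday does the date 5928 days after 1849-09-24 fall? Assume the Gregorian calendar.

Sep 24, 1849 is a Monday.
5928 mod 7 = 6, so 5928 days after a Monday is Monday + 6 = Sunday.

Sunday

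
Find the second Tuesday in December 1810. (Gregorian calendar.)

December 1, 1810 is a Saturday.
The first Tuesday is therefore December 4 (3 days later).
The second Tuesday is 4 + 1×7 = December 11.

December 11, 1810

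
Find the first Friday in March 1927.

March 1, 1927 is a Tuesday.
The first Friday is therefore March 4 (3 days later).

March 4, 1927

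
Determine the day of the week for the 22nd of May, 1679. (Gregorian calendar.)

Doomsday rule: the anchor day for the 1600s is Tuesday. For year 79: 79÷12 = 6 r 7, and 7÷4 = 1, so 6+7+1 = 14.
Tuesday + 14 ≡ Tuesday — that's 1679's doomsday.
In May the doomsday date is May 9.
May 22 is 13 days after May 9; 13 mod 7 = 6, so Tuesday + 6 = Monday.

Monday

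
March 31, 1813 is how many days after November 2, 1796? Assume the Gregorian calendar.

5992

Nov 2, 1796 → Nov 2, 1797: 365 days.
Nov 2, 1797 → Nov 2, 1798: 365 days.
Nov 2, 1798 → Nov 2, 1799: 365 days.
Nov 2, 1799 → Nov 2, 1800: 365 days.
Nov 2, 1800 → Nov 2, 1801: 365 days.
Nov 2, 1801 → Nov 2, 1802: 365 days.
Nov 2, 1802 → Nov 2, 1803: 365 days.
Nov 2, 1803 → Nov 2, 1804: 366 days (Feb 29, 1804 is in that span).
Nov 2, 1804 → Nov 2, 1805: 365 days.
Nov 2, 1805 → Nov 2, 1806: 365 days.
Nov 2, 1806 → Nov 2, 1807: 365 days.
Nov 2, 1807 → Nov 2, 1808: 366 days (Feb 29, 1808 is in that span).
Nov 2, 1808 → Nov 2, 1809: 365 days.
Nov 2, 1809 → Nov 2, 1810: 365 days.
Nov 2, 1810 → Nov 2, 1811: 365 days.
Nov 2, 1811 → Nov 2, 1812: 366 days (Feb 29, 1812 is in that span).
Nov 2, 1812 → Dec 2, 1812: 30 days (November has 30).
Dec 2, 1812 → Jan 2, 1813: 31 days (December has 31).
Jan 2, 1813 → Feb 2, 1813: 31 days (January has 31).
Feb 2, 1813 → Mar 2, 1813: 28 days (February has 28).
Mar 2, 1813 → Mar 31, 1813: 29 days.
Total: 5992 days.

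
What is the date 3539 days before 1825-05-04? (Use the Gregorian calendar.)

August 26, 1815

−365 (one year) → May 4, 1824 (3174 left).
−366 (one year; includes Feb 29, 1824) → May 4, 1823 (2808 left).
−365 (one year) → May 4, 1822 (2443 left).
−365 (one year) → May 4, 1821 (2078 left).
−365 (one year) → May 4, 1820 (1713 left).
−366 (one year; includes Feb 29, 1820) → May 4, 1819 (1347 left).
−365 (one year) → May 4, 1818 (982 left).
−365 (one year) → May 4, 1817 (617 left).
−365 (one year) → May 4, 1816 (252 left).
−4 → Apr 30, 1816 (end of Apr, 30 days; 248 left).
−30 → Mar 31, 1816 (end of Mar, 31 days; 218 left).
−31 → Feb 29, 1816 (end of Feb, 29 days; 187 left).
−29 → Jan 31, 1816 (end of Jan, 31 days; 158 left).
−31 → Dec 31, 1815 (end of Dec, 31 days; 127 left).
−31 → Nov 30, 1815 (end of Nov, 30 days; 96 left).
−30 → Oct 31, 1815 (end of Oct, 31 days; 66 left).
−31 → Sep 30, 1815 (end of Sep, 30 days; 35 left).
−30 → Aug 31, 1815 (end of Aug, 31 days; 5 left).
−5 → Aug 26, 1815.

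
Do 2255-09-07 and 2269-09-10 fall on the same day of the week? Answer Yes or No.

From Sep 7, 2255 to Sep 10, 2269 is 5117 days.
5117 mod 7 = 0, so they are the same weekday.
(Sep 7, 2255 is a Friday; Sep 10, 2269 is a Friday.)

Yes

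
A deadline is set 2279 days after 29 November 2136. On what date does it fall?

+365 (one year) → Nov 29, 2137 (1914 left).
+365 (one year) → Nov 29, 2138 (1549 left).
+365 (one year) → Nov 29, 2139 (1184 left).
+366 (one year; includes Feb 29, 2140) → Nov 29, 2140 (818 left).
+365 (one year) → Nov 29, 2141 (453 left).
+365 (one year) → Nov 29, 2142 (88 left).
Nov has 30 days: +2 → Dec 1, 2142 (86 left).
Dec has 31 days: +31 → Jan 1, 2143 (55 left).
Jan has 31 days: +31 → Feb 1, 2143 (24 left).
+24 → Feb 25, 2143.

February 25, 2143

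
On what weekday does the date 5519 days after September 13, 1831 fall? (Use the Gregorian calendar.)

Friday

First find the weekday of Sep 13, 1831. Doomsday rule: the anchor day for the 1800s is Friday. For year 31: 31÷12 = 2 r 7, and 7÷4 = 1, so 2+7+1 = 10.
Friday + 10 ≡ Monday — that's 1831's doomsday.
In September the doomsday date is Sep 5.
Sep 13 is 8 days after Sep 5; 8 mod 7 = 1, so Monday + 1 = Tuesday.
5519 mod 7 = 3, so 5519 days after a Tuesday is Tuesday + 3 = Friday.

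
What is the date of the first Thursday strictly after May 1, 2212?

May 1, 2212 is a Friday.
From Friday to the next Thursday is 6 days.
May 1, 2212 + 6 = May 7, 2212.

May 7, 2212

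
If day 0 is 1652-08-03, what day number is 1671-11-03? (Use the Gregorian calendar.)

Aug 3, 1652 → Aug 3, 1653: 365 days.
Aug 3, 1653 → Aug 3, 1654: 365 days.
Aug 3, 1654 → Aug 3, 1655: 365 days.
Aug 3, 1655 → Aug 3, 1656: 366 days (Feb 29, 1656 is in that span).
Aug 3, 1656 → Aug 3, 1657: 365 days.
Aug 3, 1657 → Aug 3, 1658: 365 days.
Aug 3, 1658 → Aug 3, 1659: 365 days.
Aug 3, 1659 → Aug 3, 1660: 366 days (Feb 29, 1660 is in that span).
Aug 3, 1660 → Aug 3, 1661: 365 days.
Aug 3, 1661 → Aug 3, 1662: 365 days.
Aug 3, 1662 → Aug 3, 1663: 365 days.
Aug 3, 1663 → Aug 3, 1664: 366 days (Feb 29, 1664 is in that span).
Aug 3, 1664 → Aug 3, 1665: 365 days.
Aug 3, 1665 → Aug 3, 1666: 365 days.
Aug 3, 1666 → Aug 3, 1667: 365 days.
Aug 3, 1667 → Aug 3, 1668: 366 days (Feb 29, 1668 is in that span).
Aug 3, 1668 → Aug 3, 1669: 365 days.
Aug 3, 1669 → Aug 3, 1670: 365 days.
Aug 3, 1670 → Aug 3, 1671: 365 days.
Aug 3, 1671 → Sep 3, 1671: 31 days (August has 31).
Sep 3, 1671 → Oct 3, 1671: 30 days (September has 30).
Oct 3, 1671 → Nov 3, 1671: 31 days.
Total: 7031 days.

7031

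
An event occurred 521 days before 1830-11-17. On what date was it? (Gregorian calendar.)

−365 (one year) → Nov 17, 1829 (156 left).
−17 → Oct 31, 1829 (end of Oct, 31 days; 139 left).
−31 → Sep 30, 1829 (end of Sep, 30 days; 108 left).
−30 → Aug 31, 1829 (end of Aug, 31 days; 78 left).
−31 → Jul 31, 1829 (end of Jul, 31 days; 47 left).
−31 → Jun 30, 1829 (end of Jun, 30 days; 16 left).
−16 → Jun 14, 1829.

June 14, 1829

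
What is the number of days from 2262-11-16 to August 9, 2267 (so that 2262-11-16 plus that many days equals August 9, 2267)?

Nov 16, 2262 → Nov 16, 2263: 365 days.
Nov 16, 2263 → Nov 16, 2264: 366 days (Feb 29, 2264 is in that span).
Nov 16, 2264 → Nov 16, 2265: 365 days.
Nov 16, 2265 → Nov 16, 2266: 365 days.
Nov 16, 2266 → Dec 16, 2266: 30 days (November has 30).
Dec 16, 2266 → Jan 16, 2267: 31 days (December has 31).
Jan 16, 2267 → Feb 16, 2267: 31 days (January has 31).
Feb 16, 2267 → Mar 16, 2267: 28 days (February has 28).
Mar 16, 2267 → Apr 16, 2267: 31 days (March has 31).
Apr 16, 2267 → May 16, 2267: 30 days (April has 30).
May 16, 2267 → Jun 16, 2267: 31 days (May has 31).
Jun 16, 2267 → Jul 16, 2267: 30 days (June has 30).
Jul 16, 2267 → Aug 9, 2267: 24 days.
Total: 1727 days.

1727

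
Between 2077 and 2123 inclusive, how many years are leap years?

10

Multiples of 4 in [2077,2123]: 11.
Of those, multiples of 100: 1 (not leap unless ÷400).
Multiples of 400: 0.
Leap years = 11 − 1 + 0 = 10.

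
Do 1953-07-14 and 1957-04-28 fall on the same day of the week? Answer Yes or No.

From Jul 14, 1953 to Apr 28, 1957 is 1384 days.
1384 mod 7 = 5, so they are different weekdays.
(Jul 14, 1953 is a Tuesday; Apr 28, 1957 is a Sunday.)

No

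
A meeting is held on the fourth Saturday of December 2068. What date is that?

December 1, 2068 is a Saturday.
The first Saturday is therefore December 1 (same day).
The fourth Saturday is 1 + 3×7 = December 22.

December 22, 2068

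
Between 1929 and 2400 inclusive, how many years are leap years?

Multiples of 4 in [1929,2400]: 118.
Of those, multiples of 100: 5 (not leap unless ÷400).
Multiples of 400: 2.
Leap years = 118 − 5 + 2 = 115.

115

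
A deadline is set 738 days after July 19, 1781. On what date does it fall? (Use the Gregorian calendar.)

July 27, 1783

+365 (one year) → Jul 19, 1782 (373 left).
Jul has 31 days: +13 → Aug 1, 1782 (360 left).
Aug has 31 days: +31 → Sep 1, 1782 (329 left).
Sep has 30 days: +30 → Oct 1, 1782 (299 left).
Oct has 31 days: +31 → Nov 1, 1782 (268 left).
Nov has 30 days: +30 → Dec 1, 1782 (238 left).
Dec has 31 days: +31 → Jan 1, 1783 (207 left).
Jan has 31 days: +31 → Feb 1, 1783 (176 left).
Feb has 28 days: +28 → Mar 1, 1783 (148 left).
Mar has 31 days: +31 → Apr 1, 1783 (117 left).
Apr has 30 days: +30 → May 1, 1783 (87 left).
May has 31 days: +31 → Jun 1, 1783 (56 left).
Jun has 30 days: +30 → Jul 1, 1783 (26 left).
+26 → Jul 27, 1783.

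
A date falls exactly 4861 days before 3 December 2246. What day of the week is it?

Monday

Dec 3, 2246 is a Thursday.
4861 mod 7 = 3, so 4861 days before a Thursday is Thursday − 3 = Monday.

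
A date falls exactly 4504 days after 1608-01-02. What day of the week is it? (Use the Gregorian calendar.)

Jan 2, 1608 is a Wednesday.
4504 mod 7 = 3, so 4504 days after a Wednesday is Wednesday + 3 = Saturday.

Saturday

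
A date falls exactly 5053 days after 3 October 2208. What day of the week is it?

Sunday

Oct 3, 2208 is a Monday.
5053 mod 7 = 6, so 5053 days after a Monday is Monday + 6 = Sunday.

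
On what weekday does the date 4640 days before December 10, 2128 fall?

Saturday

Dec 10, 2128 is a Friday.
4640 mod 7 = 6, so 4640 days before a Friday is Friday − 6 = Saturday.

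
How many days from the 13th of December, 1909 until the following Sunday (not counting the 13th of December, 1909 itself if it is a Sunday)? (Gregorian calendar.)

Dec 13, 1909 is a Monday.
From Monday to the next Sunday is 6 days.

6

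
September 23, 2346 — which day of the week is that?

Monday

Doomsday rule: the anchor day for the 2300s is Wednesday. For year 46: 46÷12 = 3 r 10, and 10÷4 = 2, so 3+10+2 = 15.
Wednesday + 15 ≡ Thursday — that's 2346's doomsday.
In September the doomsday date is Sep 5.
Sep 23 is 18 days after Sep 5; 18 mod 7 = 4, so Thursday + 4 = Monday.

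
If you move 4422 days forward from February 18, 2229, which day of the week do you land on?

Monday

First find the weekday of Feb 18, 2229. Doomsday rule: the anchor day for the 2200s is Friday. For year 29: 29÷12 = 2 r 5, and 5÷4 = 1, so 2+5+1 = 8.
Friday + 8 ≡ Saturday — that's 2229's doomsday.
In February the doomsday date is Feb 28 (2229 is not a leap year).
Feb 18 is 10 days before Feb 28; 10 mod 7 = 3, so Saturday − 3 = Wednesday.
4422 mod 7 = 5, so 4422 days after a Wednesday is Wednesday + 5 = Monday.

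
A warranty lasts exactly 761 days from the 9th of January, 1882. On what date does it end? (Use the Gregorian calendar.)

February 9, 1884

+365 (one year) → Jan 9, 1883 (396 left).
Jan has 31 days: +23 → Feb 1, 1883 (373 left).
Feb has 28 days: +28 → Mar 1, 1883 (345 left).
Mar has 31 days: +31 → Apr 1, 1883 (314 left).
Apr has 30 days: +30 → May 1, 1883 (284 left).
May has 31 days: +31 → Jun 1, 1883 (253 left).
Jun has 30 days: +30 → Jul 1, 1883 (223 left).
Jul has 31 days: +31 → Aug 1, 1883 (192 left).
Aug has 31 days: +31 → Sep 1, 1883 (161 left).
Sep has 30 days: +30 → Oct 1, 1883 (131 left).
Oct has 31 days: +31 → Nov 1, 1883 (100 left).
Nov has 30 days: +30 → Dec 1, 1883 (70 left).
Dec has 31 days: +31 → Jan 1, 1884 (39 left).
Jan has 31 days: +31 → Feb 1, 1884 (8 left).
+8 → Feb 9, 1884.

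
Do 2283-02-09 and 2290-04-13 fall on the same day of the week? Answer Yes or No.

No

From Feb 9, 2283 to Apr 13, 2290 is 2620 days.
2620 mod 7 = 2, so they are different weekdays.
(Feb 9, 2283 is a Friday; Apr 13, 2290 is a Sunday.)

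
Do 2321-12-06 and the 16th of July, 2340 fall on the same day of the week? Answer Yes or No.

Yes

From Dec 6, 2321 to Jul 16, 2340 is 6797 days.
6797 mod 7 = 0, so they are the same weekday.
(Dec 6, 2321 is a Tuesday; Jul 16, 2340 is a Tuesday.)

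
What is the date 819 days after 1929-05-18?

+365 (one year) → May 18, 1930 (454 left).
+365 (one year) → May 18, 1931 (89 left).
May has 31 days: +14 → Jun 1, 1931 (75 left).
Jun has 30 days: +30 → Jul 1, 1931 (45 left).
Jul has 31 days: +31 → Aug 1, 1931 (14 left).
+14 → Aug 15, 1931.

August 15, 1931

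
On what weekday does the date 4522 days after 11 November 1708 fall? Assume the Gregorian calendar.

Nov 11, 1708 is a Sunday.
4522 mod 7 = 0, so 4522 days after a Sunday is Sunday + 0 = Sunday.

Sunday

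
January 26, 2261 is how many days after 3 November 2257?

1180

Nov 3, 2257 → Nov 3, 2258: 365 days.
Nov 3, 2258 → Nov 3, 2259: 365 days.
Nov 3, 2259 → Nov 3, 2260: 366 days (Feb 29, 2260 is in that span).
Nov 3, 2260 → Dec 3, 2260: 30 days (November has 30).
Dec 3, 2260 → Jan 3, 2261: 31 days (December has 31).
Jan 3, 2261 → Jan 26, 2261: 23 days.
Total: 1180 days.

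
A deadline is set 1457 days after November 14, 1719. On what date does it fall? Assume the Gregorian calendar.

+366 (one year; includes Feb 29, 1720) → Nov 14, 1720 (1091 left).
+365 (one year) → Nov 14, 1721 (726 left).
+365 (one year) → Nov 14, 1722 (361 left).
Nov has 30 days: +17 → Dec 1, 1722 (344 left).
Dec has 31 days: +31 → Jan 1, 1723 (313 left).
Jan has 31 days: +31 → Feb 1, 1723 (282 left).
Feb has 28 days: +28 → Mar 1, 1723 (254 left).
Mar has 31 days: +31 → Apr 1, 1723 (223 left).
Apr has 30 days: +30 → May 1, 1723 (193 left).
May has 31 days: +31 → Jun 1, 1723 (162 left).
Jun has 30 days: +30 → Jul 1, 1723 (132 left).
Jul has 31 days: +31 → Aug 1, 1723 (101 left).
Aug has 31 days: +31 → Sep 1, 1723 (70 left).
Sep has 30 days: +30 → Oct 1, 1723 (40 left).
Oct has 31 days: +31 → Nov 1, 1723 (9 left).
+9 → Nov 10, 1723.

November 10, 1723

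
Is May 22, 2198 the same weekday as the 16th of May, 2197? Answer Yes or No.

From May 16, 2197 to May 22, 2198 is 371 days.
371 mod 7 = 0, so they are the same weekday.
(May 16, 2197 is a Tuesday; May 22, 2198 is a Tuesday.)

Yes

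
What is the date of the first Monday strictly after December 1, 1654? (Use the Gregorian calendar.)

Dec 1, 1654 is a Tuesday.
From Tuesday to the next Monday is 6 days.
Dec 1, 1654 + 6 = Dec 7, 1654.

December 7, 1654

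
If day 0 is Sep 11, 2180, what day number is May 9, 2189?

Sep 11, 2180 → Sep 11, 2181: 365 days.
Sep 11, 2181 → Sep 11, 2182: 365 days.
Sep 11, 2182 → Sep 11, 2183: 365 days.
Sep 11, 2183 → Sep 11, 2184: 366 days (Feb 29, 2184 is in that span).
Sep 11, 2184 → Sep 11, 2185: 365 days.
Sep 11, 2185 → Sep 11, 2186: 365 days.
Sep 11, 2186 → Sep 11, 2187: 365 days.
Sep 11, 2187 → Sep 11, 2188: 366 days (Feb 29, 2188 is in that span).
Sep 11, 2188 → Oct 11, 2188: 30 days (September has 30).
Oct 11, 2188 → Nov 11, 2188: 31 days (October has 31).
Nov 11, 2188 → Dec 11, 2188: 30 days (November has 30).
Dec 11, 2188 → Jan 11, 2189: 31 days (December has 31).
Jan 11, 2189 → Feb 11, 2189: 31 days (January has 31).
Feb 11, 2189 → Mar 11, 2189: 28 days (February has 28).
Mar 11, 2189 → Apr 11, 2189: 31 days (March has 31).
Apr 11, 2189 → May 9, 2189: 28 days.
Total: 3162 days.

3162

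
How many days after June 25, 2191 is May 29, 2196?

Jun 25, 2191 → Jun 25, 2192: 366 days (Feb 29, 2192 is in that span).
Jun 25, 2192 → Jun 25, 2193: 365 days.
Jun 25, 2193 → Jun 25, 2194: 365 days.
Jun 25, 2194 → Jun 25, 2195: 365 days.
Jun 25, 2195 → Jul 25, 2195: 30 days (June has 30).
Jul 25, 2195 → Aug 25, 2195: 31 days (July has 31).
Aug 25, 2195 → Sep 25, 2195: 31 days (August has 31).
Sep 25, 2195 → Oct 25, 2195: 30 days (September has 30).
Oct 25, 2195 → Nov 25, 2195: 31 days (October has 31).
Nov 25, 2195 → Dec 25, 2195: 30 days (November has 30).
Dec 25, 2195 → Jan 25, 2196: 31 days (December has 31).
Jan 25, 2196 → Feb 25, 2196: 31 days (January has 31).
Feb 25, 2196 → Mar 25, 2196: 29 days (February has 29).
Mar 25, 2196 → Apr 25, 2196: 31 days (March has 31).
Apr 25, 2196 → May 25, 2196: 30 days (April has 30).
May 25, 2196 → May 29, 2196: 4 days.
Total: 1800 days.

1800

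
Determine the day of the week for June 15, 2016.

Doomsday rule: the anchor day for the 2000s is Tuesday. For year 16: 16÷12 = 1 r 4, and 4÷4 = 1, so 1+4+1 = 6.
Tuesday + 6 ≡ Monday — that's 2016's doomsday.
In June the doomsday date is Jun 6.
Jun 15 is 9 days after Jun 6; 9 mod 7 = 2, so Monday + 2 = Wednesday.

Wednesday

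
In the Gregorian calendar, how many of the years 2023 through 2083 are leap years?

Multiples of 4 in [2023,2083]: 15.
Of those, multiples of 100: 0 (not leap unless ÷400).
Multiples of 400: 0.
Leap years = 15 − 0 + 0 = 15.

15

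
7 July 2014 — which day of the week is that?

Monday

January 1, 2014 is a Wednesday.
Jan 1, 2014 → Feb 1, 2014: 31 days (January has 31).
Feb 1, 2014 → Mar 1, 2014: 28 days (February has 28).
Mar 1, 2014 → Apr 1, 2014: 31 days (March has 31).
Apr 1, 2014 → May 1, 2014: 30 days (April has 30).
May 1, 2014 → Jun 1, 2014: 31 days (May has 31).
Jun 1, 2014 → Jul 1, 2014: 30 days (June has 30).
Jul 1, 2014 → Jul 7, 2014: 6 days.
Total: 187 days.
187 mod 7 = 5, so Wednesday + 5 = Monday.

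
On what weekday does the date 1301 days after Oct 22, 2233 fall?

First find the weekday of Oct 22, 2233. Doomsday rule: the anchor day for the 2200s is Friday. For year 33: 33÷12 = 2 r 9, and 9÷4 = 2, so 2+9+2 = 13.
Friday + 13 ≡ Thursday — that's 2233's doomsday.
In October the doomsday date is Oct 10.
Oct 22 is 12 days after Oct 10; 12 mod 7 = 5, so Thursday + 5 = Tuesday.
1301 mod 7 = 6, so 1301 days after a Tuesday is Tuesday + 6 = Monday.

Monday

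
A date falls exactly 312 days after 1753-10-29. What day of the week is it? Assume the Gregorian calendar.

Oct 29, 1753 is a Monday.
312 mod 7 = 4, so 312 days after a Monday is Monday + 4 = Friday.

Friday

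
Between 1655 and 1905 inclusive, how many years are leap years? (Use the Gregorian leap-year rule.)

60

Multiples of 4 in [1655,1905]: 63.
Of those, multiples of 100: 3 (not leap unless ÷400).
Multiples of 400: 0.
Leap years = 63 − 3 + 0 = 60.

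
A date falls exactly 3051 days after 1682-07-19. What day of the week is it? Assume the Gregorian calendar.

Saturday

First find the weekday of Jul 19, 1682. Doomsday rule: the anchor day for the 1600s is Tuesday. For year 82: 82÷12 = 6 r 10, and 10÷4 = 2, so 6+10+2 = 18.
Tuesday + 18 ≡ Saturday — that's 1682's doomsday.
In July the doomsday date is Jul 11.
Jul 19 is 8 days after Jul 11; 8 mod 7 = 1, so Saturday + 1 = Sunday.
3051 mod 7 = 6, so 3051 days after a Sunday is Sunday + 6 = Saturday.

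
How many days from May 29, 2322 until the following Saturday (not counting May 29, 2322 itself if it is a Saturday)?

5

May 29, 2322 is a Monday.
From Monday to the next Saturday is 5 days.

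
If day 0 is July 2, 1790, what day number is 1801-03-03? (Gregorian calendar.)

3896

Jul 2, 1790 → Jul 2, 1791: 365 days.
Jul 2, 1791 → Jul 2, 1792: 366 days (Feb 29, 1792 is in that span).
Jul 2, 1792 → Jul 2, 1793: 365 days.
Jul 2, 1793 → Jul 2, 1794: 365 days.
Jul 2, 1794 → Jul 2, 1795: 365 days.
Jul 2, 1795 → Jul 2, 1796: 366 days (Feb 29, 1796 is in that span).
Jul 2, 1796 → Jul 2, 1797: 365 days.
Jul 2, 1797 → Jul 2, 1798: 365 days.
Jul 2, 1798 → Jul 2, 1799: 365 days.
Jul 2, 1799 → Jul 2, 1800: 365 days.
Jul 2, 1800 → Aug 2, 1800: 31 days (July has 31).
Aug 2, 1800 → Sep 2, 1800: 31 days (August has 31).
Sep 2, 1800 → Oct 2, 1800: 30 days (September has 30).
Oct 2, 1800 → Nov 2, 1800: 31 days (October has 31).
Nov 2, 1800 → Dec 2, 1800: 30 days (November has 30).
Dec 2, 1800 → Jan 2, 1801: 31 days (December has 31).
Jan 2, 1801 → Feb 2, 1801: 31 days (January has 31).
Feb 2, 1801 → Mar 2, 1801: 28 days (February has 28).
Mar 2, 1801 → Mar 3, 1801: 1 days.
Total: 3896 days.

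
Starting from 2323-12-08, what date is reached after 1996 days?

+366 (one year; includes Feb 29, 2324) → Dec 8, 2324 (1630 left).
+365 (one year) → Dec 8, 2325 (1265 left).
+365 (one year) → Dec 8, 2326 (900 left).
+365 (one year) → Dec 8, 2327 (535 left).
+366 (one year; includes Feb 29, 2328) → Dec 8, 2328 (169 left).
Dec has 31 days: +24 → Jan 1, 2329 (145 left).
Jan has 31 days: +31 → Feb 1, 2329 (114 left).
Feb has 28 days: +28 → Mar 1, 2329 (86 left).
Mar has 31 days: +31 → Apr 1, 2329 (55 left).
Apr has 30 days: +30 → May 1, 2329 (25 left).
+25 → May 26, 2329.

May 26, 2329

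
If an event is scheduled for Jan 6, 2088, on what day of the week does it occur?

Doomsday rule: the anchor day for the 2000s is Tuesday. For year 88: 88÷12 = 7 r 4, and 4÷4 = 1, so 7+4+1 = 12.
Tuesday + 12 ≡ Sunday — that's 2088's doomsday.
In January the doomsday date is Jan 4 (2088 is a leap year (divisible by 4)).
Jan 6 is 2 days after Jan 4; 2 mod 7 = 2, so Sunday + 2 = Tuesday.

Tuesday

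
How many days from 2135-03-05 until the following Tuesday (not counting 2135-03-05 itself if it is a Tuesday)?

3

Mar 5, 2135 is a Saturday.
From Saturday to the next Tuesday is 3 days.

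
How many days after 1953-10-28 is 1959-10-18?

2181

Oct 28, 1953 → Oct 28, 1954: 365 days.
Oct 28, 1954 → Oct 28, 1955: 365 days.
Oct 28, 1955 → Oct 28, 1956: 366 days (Feb 29, 1956 is in that span).
Oct 28, 1956 → Oct 28, 1957: 365 days.
Oct 28, 1957 → Oct 28, 1958: 365 days.
Oct 28, 1958 → Nov 28, 1958: 31 days (October has 31).
Nov 28, 1958 → Dec 28, 1958: 30 days (November has 30).
Dec 28, 1958 → Jan 28, 1959: 31 days (December has 31).
Jan 28, 1959 → Feb 28, 1959: 31 days (January has 31).
Feb 28, 1959 → Mar 28, 1959: 28 days (February has 28).
Mar 28, 1959 → Apr 28, 1959: 31 days (March has 31).
Apr 28, 1959 → May 28, 1959: 30 days (April has 30).
May 28, 1959 → Jun 28, 1959: 31 days (May has 31).
Jun 28, 1959 → Jul 28, 1959: 30 days (June has 30).
Jul 28, 1959 → Aug 28, 1959: 31 days (July has 31).
Aug 28, 1959 → Sep 28, 1959: 31 days (August has 31).
Sep 28, 1959 → Oct 18, 1959: 20 days.
Total: 2181 days.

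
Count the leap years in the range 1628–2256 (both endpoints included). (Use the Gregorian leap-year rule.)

Multiples of 4 in [1628,2256]: 158.
Of those, multiples of 100: 6 (not leap unless ÷400).
Multiples of 400: 1.
Leap years = 158 − 6 + 1 = 153.

153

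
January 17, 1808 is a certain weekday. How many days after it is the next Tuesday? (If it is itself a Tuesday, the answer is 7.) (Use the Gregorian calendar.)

Jan 17, 1808 is a Sunday.
From Sunday to the next Tuesday is 2 days.

2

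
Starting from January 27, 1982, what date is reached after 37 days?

March 5, 1982

Jan has 31 days: +5 → Feb 1, 1982 (32 left).
Feb has 28 days: +28 → Mar 1, 1982 (4 left).
+4 → Mar 5, 1982.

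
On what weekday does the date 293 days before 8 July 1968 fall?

Jul 8, 1968 is a Monday.
293 mod 7 = 6, so 293 days before a Monday is Monday − 6 = Tuesday.

Tuesday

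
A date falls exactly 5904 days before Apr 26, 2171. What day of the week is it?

First find the weekday of Apr 26, 2171. Doomsday rule: the anchor day for the 2100s is Sunday. For year 71: 71÷12 = 5 r 11, and 11÷4 = 2, so 5+11+2 = 18.
Sunday + 18 ≡ Thursday — that's 2171's doomsday.
In April the doomsday date is Apr 4.
Apr 26 is 22 days after Apr 4; 22 mod 7 = 1, so Thursday + 1 = Friday.
5904 mod 7 = 3, so 5904 days before a Friday is Friday − 3 = Tuesday.

Tuesday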